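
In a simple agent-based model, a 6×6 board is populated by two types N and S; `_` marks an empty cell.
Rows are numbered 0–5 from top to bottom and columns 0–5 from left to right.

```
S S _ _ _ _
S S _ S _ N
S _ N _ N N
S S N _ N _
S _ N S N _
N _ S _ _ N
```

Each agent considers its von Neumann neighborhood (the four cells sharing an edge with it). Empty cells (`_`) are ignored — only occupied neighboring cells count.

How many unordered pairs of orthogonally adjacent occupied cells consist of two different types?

5

Scan each occupied cell's neighbors to the right and below so each pair is counted once.
From row 0: 0 unlike of 3 pairs (running 0/3).
From row 1: 0 unlike of 3 pairs (running 0/6).
From row 2: 0 unlike of 4 pairs (running 0/10).
From row 3: 1 unlike of 5 pairs (running 1/15).
From row 4: 4 unlike of 4 pairs (running 5/19).
Total adjacent occupied pairs: 19; unlike-type pairs: 5.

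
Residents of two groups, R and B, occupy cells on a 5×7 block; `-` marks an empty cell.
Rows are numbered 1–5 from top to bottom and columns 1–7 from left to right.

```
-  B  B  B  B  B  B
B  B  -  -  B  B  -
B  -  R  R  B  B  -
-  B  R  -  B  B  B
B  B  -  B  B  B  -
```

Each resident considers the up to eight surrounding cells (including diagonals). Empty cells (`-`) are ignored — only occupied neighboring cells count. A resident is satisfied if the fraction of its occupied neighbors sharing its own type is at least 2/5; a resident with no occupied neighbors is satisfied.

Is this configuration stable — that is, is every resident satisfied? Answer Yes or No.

Yes

(1,2)B 3/3 ✓
(1,3)B 3/3 ✓
(1,4)B 3/3 ✓
(1,5)B 4/4 ✓
(1,6)B 4/4 ✓
(1,7)B 2/2 ✓
(2,1)B 3/3 ✓
(2,2)B 4/5 ✓
(2,5)B 6/7 ✓
(2,6)B 6/6 ✓
(3,1)B 3/3 ✓
(3,3)R 2/4 ✓
(3,4)R 2/5 ✓
(3,5)B 5/6 ✓
(3,6)B 6/6 ✓
(4,2)B 3/5 ✓
(4,3)R 2/5 ✓
(4,5)B 6/7 ✓
(4,6)B 6/6 ✓
(4,7)B 3/3 ✓
(5,1)B 2/2 ✓
(5,2)B 2/3 ✓
(5,4)B 2/3 ✓
(5,5)B 4/4 ✓
(5,6)B 4/4 ✓
All meet the threshold, so the configuration is stable.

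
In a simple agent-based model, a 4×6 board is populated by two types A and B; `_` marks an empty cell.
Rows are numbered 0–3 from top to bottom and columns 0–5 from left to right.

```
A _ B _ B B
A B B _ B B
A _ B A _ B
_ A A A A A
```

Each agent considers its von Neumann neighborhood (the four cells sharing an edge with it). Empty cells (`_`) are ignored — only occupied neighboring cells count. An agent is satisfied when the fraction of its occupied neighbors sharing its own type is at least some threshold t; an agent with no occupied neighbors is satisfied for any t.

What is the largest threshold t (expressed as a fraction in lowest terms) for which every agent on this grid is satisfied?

1/3

Row 0: (0,0)A 1/1 · (0,2)B 1/1 · (0,4)B 2/2 · (0,5)B 2/2
Row 1: (1,0)A 2/3 · (1,1)B 1/2 · (1,2)B 3/3 · (1,4)B 2/2 · (1,5)B 3/3
Row 2: (2,0)A 1/1 · (2,2)B 1/3 · (2,3)A 1/2 · (2,5)B 1/2
Row 3: (3,1)A 1/1 · (3,2)A 2/3 · (3,3)A 3/3 · (3,4)A 2/2 · (3,5)A 1/2
The smallest same-type fraction is 1/3 at (2,2), which reduces to 1/3. Any threshold above that leaves this agent unsatisfied.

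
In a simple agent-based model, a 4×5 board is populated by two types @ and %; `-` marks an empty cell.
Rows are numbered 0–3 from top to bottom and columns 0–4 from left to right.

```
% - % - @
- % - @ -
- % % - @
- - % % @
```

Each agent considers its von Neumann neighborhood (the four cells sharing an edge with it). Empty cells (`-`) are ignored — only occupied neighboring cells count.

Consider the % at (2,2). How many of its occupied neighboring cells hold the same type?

Occupied neighbors of (2,2): (3,2)=%, (2,1)=%.
Same type (%): 2 of 2.

2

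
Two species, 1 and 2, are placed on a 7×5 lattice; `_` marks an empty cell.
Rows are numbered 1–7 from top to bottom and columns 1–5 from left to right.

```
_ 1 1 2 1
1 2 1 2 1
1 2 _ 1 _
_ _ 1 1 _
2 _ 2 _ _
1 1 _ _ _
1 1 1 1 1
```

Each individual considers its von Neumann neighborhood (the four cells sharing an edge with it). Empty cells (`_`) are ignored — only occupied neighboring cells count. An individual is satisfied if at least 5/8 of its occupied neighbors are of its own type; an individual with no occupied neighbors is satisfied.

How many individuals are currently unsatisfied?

14

Row 1: (1,2)1 1/2 not · (1,3)1 2/3 satisfied · (1,4)2 1/3 not · (1,5)1 1/2 not
Row 2: (2,1)1 1/2 not · (2,2)2 1/4 not · (2,3)1 1/3 not · (2,4)2 1/4 not · (2,5)1 1/2 not
Row 3: (3,1)1 1/2 not · (3,2)2 1/2 not · (3,4)1 1/2 not
Row 4: (4,3)1 1/2 not · (4,4)1 2/2 satisfied
Row 5: (5,1)2 0/1 not · (5,3)2 0/1 not
Row 6: (6,1)1 2/3 satisfied · (6,2)1 2/2 satisfied
Row 7: (7,1)1 2/2 satisfied · (7,2)1 3/3 satisfied · (7,3)1 2/2 satisfied · (7,4)1 2/2 satisfied · (7,5)1 1/1 satisfied
Unsatisfied: (1,2), (1,4), (1,5), (2,1), (2,2), (2,3), (2,4), (2,5), (3,1), (3,2), (3,4), (4,3), (5,1), (5,3) — 14 in total.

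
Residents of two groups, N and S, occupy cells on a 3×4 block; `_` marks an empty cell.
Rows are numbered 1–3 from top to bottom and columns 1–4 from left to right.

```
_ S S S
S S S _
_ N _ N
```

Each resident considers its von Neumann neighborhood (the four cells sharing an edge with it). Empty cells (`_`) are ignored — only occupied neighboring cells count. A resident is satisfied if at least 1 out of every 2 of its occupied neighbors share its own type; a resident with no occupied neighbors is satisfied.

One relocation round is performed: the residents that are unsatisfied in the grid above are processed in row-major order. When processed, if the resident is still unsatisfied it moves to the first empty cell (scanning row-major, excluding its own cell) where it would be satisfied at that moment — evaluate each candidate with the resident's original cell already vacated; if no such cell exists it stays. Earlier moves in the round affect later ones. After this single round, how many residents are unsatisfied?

0

Initially unsatisfied (in order): (3,2).
  (3,2) → (3,3).
Resulting grid:
_ S S S
S S S _
_ _ N N
All satisfied now.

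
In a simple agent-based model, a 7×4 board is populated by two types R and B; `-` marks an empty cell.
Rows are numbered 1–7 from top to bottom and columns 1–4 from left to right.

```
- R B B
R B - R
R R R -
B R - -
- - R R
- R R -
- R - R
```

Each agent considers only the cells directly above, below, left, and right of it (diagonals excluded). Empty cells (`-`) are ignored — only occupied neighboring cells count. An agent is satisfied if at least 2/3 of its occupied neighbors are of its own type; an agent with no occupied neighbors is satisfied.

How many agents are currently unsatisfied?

Row 1: (1,2)R 0/2 ✗ · (1,3)B 1/2 ✗ · (1,4)B 1/2 ✗
Row 2: (2,1)R 1/2 ✗ · (2,2)B 0/3 ✗ · (2,4)R 0/1 ✗
Row 3: (3,1)R 2/3 ✓ · (3,2)R 3/4 ✓ · (3,3)R 1/1 ✓
Row 4: (4,1)B 0/2 ✗ · (4,2)R 1/2 ✗
Row 5: (5,3)R 2/2 ✓ · (5,4)R 1/1 ✓
Row 6: (6,2)R 2/2 ✓ · (6,3)R 2/2 ✓
Row 7: (7,2)R 1/1 ✓ · (7,4)R 0/0 ✓
Unsatisfied: (1,2), (1,3), (1,4), (2,1), (2,2), (2,4), (4,1), (4,2) — 8 in total.

8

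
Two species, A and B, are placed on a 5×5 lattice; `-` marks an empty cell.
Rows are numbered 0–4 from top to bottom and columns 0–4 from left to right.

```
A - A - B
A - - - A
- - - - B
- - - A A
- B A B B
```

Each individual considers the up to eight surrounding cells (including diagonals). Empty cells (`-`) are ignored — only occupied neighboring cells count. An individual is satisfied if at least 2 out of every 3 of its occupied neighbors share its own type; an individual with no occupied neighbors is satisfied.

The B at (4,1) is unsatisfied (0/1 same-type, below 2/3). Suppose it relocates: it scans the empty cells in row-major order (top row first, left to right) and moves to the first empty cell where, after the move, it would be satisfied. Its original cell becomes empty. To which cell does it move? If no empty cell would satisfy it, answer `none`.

(3,0)

Vacating (4,1). Empty cells in order:
  (0,1): 0/3 same-type → still unsatisfied.
  (0,3): 1/3 same-type → still unsatisfied.
  (1,1): 0/3 same-type → still unsatisfied.
  (1,2): 0/1 same-type → still unsatisfied.
  (1,3): 2/4 same-type → still unsatisfied.
  (2,0): 0/1 same-type → still unsatisfied.
  (2,1): 0/1 same-type → still unsatisfied.
  (2,2): 0/1 same-type → still unsatisfied.
  (2,3): 1/4 same-type → still unsatisfied.
  (3,0): 0/0 same-type → satisfied — stop here.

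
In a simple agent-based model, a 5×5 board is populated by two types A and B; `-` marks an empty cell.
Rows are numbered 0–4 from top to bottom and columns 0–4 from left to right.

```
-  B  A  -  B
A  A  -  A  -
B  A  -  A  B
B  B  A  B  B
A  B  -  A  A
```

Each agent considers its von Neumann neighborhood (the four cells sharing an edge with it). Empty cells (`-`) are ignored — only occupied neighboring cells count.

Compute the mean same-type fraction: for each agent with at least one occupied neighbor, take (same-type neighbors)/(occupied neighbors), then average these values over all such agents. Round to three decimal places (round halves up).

Row 0: (0,1)B 0/2 · (0,2)A 0/1 · (0,4)B — no occupied neighbors
Row 1: (1,0)A 1/2 · (1,1)A 2/3 · (1,3)A 1/1
Row 2: (2,0)B 1/3 · (2,1)A 1/3 · (2,3)A 1/3 · (2,4)B 1/2
Row 3: (3,0)B 2/3 · (3,1)B 2/4 · (3,2)A 0/2 · (3,3)B 1/4 · (3,4)B 2/3
Row 4: (4,0)A 0/2 · (4,1)B 1/2 · (4,3)A 1/2 · (4,4)A 1/2
Sum over 18 agents: 0/2 + 0/1 + 1/2 + 2/3 + 1/1 + 1/3 + 1/3 + 1/3 + 1/2 + 2/3 + 2/4 + 0/2 + 1/4 + 2/3 + 0/2 + 1/2 + 1/2 + 1/2 = 29/4; mean = 29/4 ÷ 18 = 29/72 = 0.402777… → 0.403.

0.403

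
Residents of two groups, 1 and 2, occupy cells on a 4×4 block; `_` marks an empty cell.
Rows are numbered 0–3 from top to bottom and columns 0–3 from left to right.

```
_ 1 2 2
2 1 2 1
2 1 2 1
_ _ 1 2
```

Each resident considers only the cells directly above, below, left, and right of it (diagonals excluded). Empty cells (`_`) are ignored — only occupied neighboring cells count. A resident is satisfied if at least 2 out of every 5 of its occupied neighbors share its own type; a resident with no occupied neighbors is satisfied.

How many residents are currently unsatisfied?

6

Row 0: (0,1)1 1/2 ok · (0,2)2 2/3 ok · (0,3)2 1/2 ok
Row 1: (1,0)2 1/2 ok · (1,1)1 2/4 ok · (1,2)2 2/4 ok · (1,3)1 1/3 unhappy
Row 2: (2,0)2 1/2 ok · (2,1)1 1/3 unhappy · (2,2)2 1/4 unhappy · (2,3)1 1/3 unhappy
Row 3: (3,2)1 0/2 unhappy · (3,3)2 0/2 unhappy
Unsatisfied: (1,3), (2,1), (2,2), (2,3), (3,2), (3,3) — 6 in total.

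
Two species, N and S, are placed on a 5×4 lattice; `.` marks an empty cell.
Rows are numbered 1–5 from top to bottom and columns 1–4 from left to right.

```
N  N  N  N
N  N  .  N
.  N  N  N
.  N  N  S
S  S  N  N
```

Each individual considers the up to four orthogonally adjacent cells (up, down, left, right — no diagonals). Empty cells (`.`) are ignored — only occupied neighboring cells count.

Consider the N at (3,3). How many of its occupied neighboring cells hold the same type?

3

Occupied neighbors of (3,3): (4,3)=N, (3,2)=N, (3,4)=N.
Same type (N): 3 of 3.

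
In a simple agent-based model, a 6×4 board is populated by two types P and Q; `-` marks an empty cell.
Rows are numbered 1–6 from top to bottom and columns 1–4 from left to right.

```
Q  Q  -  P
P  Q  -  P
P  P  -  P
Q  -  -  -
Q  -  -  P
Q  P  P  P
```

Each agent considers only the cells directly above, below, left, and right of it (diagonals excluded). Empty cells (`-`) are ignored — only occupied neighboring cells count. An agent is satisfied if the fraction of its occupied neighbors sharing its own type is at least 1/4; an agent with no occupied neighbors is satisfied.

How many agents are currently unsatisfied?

Row 1: (1,1)Q 1/2 ok · (1,2)Q 2/2 ok · (1,4)P 1/1 ok
Row 2: (2,1)P 1/3 ok · (2,2)Q 1/3 ok · (2,4)P 2/2 ok
Row 3: (3,1)P 2/3 ok · (3,2)P 1/2 ok · (3,4)P 1/1 ok
Row 4: (4,1)Q 1/2 ok
Row 5: (5,1)Q 2/2 ok · (5,4)P 1/1 ok
Row 6: (6,1)Q 1/2 ok · (6,2)P 1/2 ok · (6,3)P 2/2 ok · (6,4)P 2/2 ok
Every one meets the threshold.

0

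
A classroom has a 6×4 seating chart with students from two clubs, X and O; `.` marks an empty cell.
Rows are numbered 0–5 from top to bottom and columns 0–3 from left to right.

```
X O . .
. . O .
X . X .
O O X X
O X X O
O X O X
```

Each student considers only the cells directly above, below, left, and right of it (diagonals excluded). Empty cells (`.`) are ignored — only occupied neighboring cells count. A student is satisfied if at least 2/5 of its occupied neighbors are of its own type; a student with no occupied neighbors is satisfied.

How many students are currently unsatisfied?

(0,0)X 0/1 unhappy
(0,1)O 0/1 unhappy
(1,2)O 0/1 unhappy
(2,0)X 0/1 unhappy
(2,2)X 1/2 ok
(3,0)O 2/3 ok
(3,1)O 1/3 unhappy
(3,2)X 3/4 ok
(3,3)X 1/2 ok
(4,0)O 2/3 ok
(4,1)X 2/4 ok
(4,2)X 2/4 ok
(4,3)O 0/3 unhappy
(5,0)O 1/2 ok
(5,1)X 1/3 unhappy
(5,2)O 0/3 unhappy
(5,3)X 0/2 unhappy
Unsatisfied: (0,0), (0,1), (1,2), (2,0), (3,1), (4,3), (5,1), (5,2), (5,3) — 9 in total.

9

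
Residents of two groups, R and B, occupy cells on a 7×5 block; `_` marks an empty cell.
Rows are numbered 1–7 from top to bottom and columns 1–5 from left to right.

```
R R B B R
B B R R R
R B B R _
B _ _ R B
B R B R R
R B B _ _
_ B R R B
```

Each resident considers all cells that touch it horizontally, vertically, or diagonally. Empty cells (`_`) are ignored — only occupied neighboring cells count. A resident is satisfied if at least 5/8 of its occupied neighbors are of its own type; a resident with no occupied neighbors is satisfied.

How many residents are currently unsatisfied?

24

(1,1)R 1/3 unhappy
(1,2)R 2/5 unhappy
(1,3)B 2/5 unhappy
(1,4)B 1/5 unhappy
(1,5)R 2/3 ok
(2,1)B 2/5 unhappy
(2,2)B 4/8 unhappy
(2,3)R 3/8 unhappy
(2,4)R 4/7 unhappy
(2,5)R 3/4 ok
(3,1)R 0/4 unhappy
(3,2)B 4/6 ok
(3,3)B 2/6 unhappy
(3,4)R 4/6 ok
(4,1)B 2/4 unhappy
(4,4)R 3/6 unhappy
(4,5)B 0/4 unhappy
(5,1)B 2/4 unhappy
(5,2)R 1/6 unhappy
(5,3)B 2/5 unhappy
(5,4)R 2/5 unhappy
(5,5)R 2/3 ok
(6,1)R 1/4 unhappy
(6,2)B 4/7 unhappy
(6,3)B 3/7 unhappy
(7,2)B 2/4 unhappy
(7,3)R 1/4 unhappy
(7,4)R 1/3 unhappy
(7,5)B 0/1 unhappy
Unsatisfied: (1,1), (1,2), (1,3), (1,4), (2,1), (2,2), (2,3), (2,4), (3,1), (3,3), (4,1), (4,4), (4,5), (5,1), (5,2), (5,3), (5,4), (6,1), (6,2), (6,3), (7,2), (7,3), (7,4), (7,5) — 24 in total.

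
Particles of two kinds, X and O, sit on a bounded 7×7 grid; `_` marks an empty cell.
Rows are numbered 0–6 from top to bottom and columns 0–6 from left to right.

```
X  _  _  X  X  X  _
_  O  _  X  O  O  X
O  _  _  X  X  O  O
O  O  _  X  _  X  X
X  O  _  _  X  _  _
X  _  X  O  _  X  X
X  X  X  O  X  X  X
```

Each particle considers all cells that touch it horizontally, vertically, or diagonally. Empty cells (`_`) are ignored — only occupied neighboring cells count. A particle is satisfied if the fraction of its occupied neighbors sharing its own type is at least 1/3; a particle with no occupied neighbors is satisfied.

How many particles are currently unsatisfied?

6

(0,0)X 0/1 not
(0,3)X 2/3 satisfied
(0,4)X 3/5 satisfied
(0,5)X 2/4 satisfied
(1,1)O 1/2 satisfied
(1,3)X 4/5 satisfied
(1,4)O 2/8 not
(1,5)O 3/7 satisfied
(1,6)X 1/4 not
(2,0)O 3/3 satisfied
(2,3)X 3/4 satisfied
(2,4)X 4/7 satisfied
(2,5)O 3/7 satisfied
(2,6)O 2/5 satisfied
(3,0)O 3/4 satisfied
(3,1)O 3/4 satisfied
(3,3)X 3/3 satisfied
(3,5)X 3/5 satisfied
(3,6)X 1/3 satisfied
(4,0)X 1/4 not
(4,1)O 2/5 satisfied
(4,4)X 3/4 satisfied
(5,0)X 3/4 satisfied
(5,2)X 2/5 satisfied
(5,3)O 1/5 not
(5,5)X 5/5 satisfied
(5,6)X 3/3 satisfied
(6,0)X 2/2 satisfied
(6,1)X 4/4 satisfied
(6,2)X 2/4 satisfied
(6,3)O 1/4 not
(6,4)X 2/4 satisfied
(6,5)X 4/4 satisfied
(6,6)X 3/3 satisfied
Unsatisfied: (0,0), (1,4), (1,6), (4,0), (5,3), (6,3) — 6 in total.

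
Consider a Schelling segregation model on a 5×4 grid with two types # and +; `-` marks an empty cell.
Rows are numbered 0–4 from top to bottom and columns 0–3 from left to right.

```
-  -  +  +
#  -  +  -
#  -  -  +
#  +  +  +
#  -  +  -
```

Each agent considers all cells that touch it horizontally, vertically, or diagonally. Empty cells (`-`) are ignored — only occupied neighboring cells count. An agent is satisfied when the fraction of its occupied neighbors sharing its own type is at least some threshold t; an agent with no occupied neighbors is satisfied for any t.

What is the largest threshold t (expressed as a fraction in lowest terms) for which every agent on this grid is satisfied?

Row 0: (0,2)+ 2/2 · (0,3)+ 2/2
Row 1: (1,0)# 1/1 · (1,2)+ 3/3
Row 2: (2,0)# 2/3 · (2,3)+ 3/3
Row 3: (3,0)# 2/3 · (3,1)+ 2/5 · (3,2)+ 4/4 · (3,3)+ 3/3
Row 4: (4,0)# 1/2 · (4,2)+ 3/3
The smallest same-type fraction is 2/5 at (3,1), which reduces to 2/5. Any threshold above that leaves this agent unsatisfied.

2/5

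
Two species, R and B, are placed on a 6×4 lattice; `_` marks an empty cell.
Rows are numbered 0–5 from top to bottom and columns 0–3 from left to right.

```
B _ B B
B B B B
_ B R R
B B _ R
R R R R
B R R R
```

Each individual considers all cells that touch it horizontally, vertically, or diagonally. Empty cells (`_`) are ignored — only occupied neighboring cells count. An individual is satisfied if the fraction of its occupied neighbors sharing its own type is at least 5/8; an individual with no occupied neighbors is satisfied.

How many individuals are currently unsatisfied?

8

(0,0)B 2/2 satisfied
(0,2)B 4/4 satisfied
(0,3)B 3/3 satisfied
(1,0)B 3/3 satisfied
(1,1)B 5/6 satisfied
(1,2)B 5/7 satisfied
(1,3)B 3/5 not
(2,1)B 5/6 satisfied
(2,2)R 2/7 not
(2,3)R 2/4 not
(3,0)B 2/4 not
(3,1)B 2/6 not
(3,3)R 4/4 satisfied
(4,0)R 2/5 not
(4,1)R 4/7 not
(4,2)R 6/7 satisfied
(4,3)R 4/4 satisfied
(5,0)B 0/3 not
(5,1)R 4/5 satisfied
(5,2)R 5/5 satisfied
(5,3)R 3/3 satisfied
Unsatisfied: (1,3), (2,2), (2,3), (3,0), (3,1), (4,0), (4,1), (5,0) — 8 in total.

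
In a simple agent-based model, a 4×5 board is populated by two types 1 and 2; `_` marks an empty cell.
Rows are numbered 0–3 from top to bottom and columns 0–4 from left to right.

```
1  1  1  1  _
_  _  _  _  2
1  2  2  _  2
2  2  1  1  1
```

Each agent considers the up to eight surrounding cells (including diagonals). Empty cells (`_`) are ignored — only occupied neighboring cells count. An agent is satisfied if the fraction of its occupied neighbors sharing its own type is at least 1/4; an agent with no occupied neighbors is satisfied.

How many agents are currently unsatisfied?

Row 0: (0,0)1 1/1 ok · (0,1)1 2/2 ok · (0,2)1 2/2 ok · (0,3)1 1/2 ok
Row 1: (1,4)2 1/2 ok
Row 2: (2,0)1 0/3 unhappy · (2,1)2 3/5 ok · (2,2)2 2/4 ok · (2,4)2 1/3 ok
Row 3: (3,0)2 2/3 ok · (3,1)2 3/5 ok · (3,2)1 1/4 ok · (3,3)1 2/4 ok · (3,4)1 1/2 ok
Unsatisfied: (2,0) — 1 in total.

1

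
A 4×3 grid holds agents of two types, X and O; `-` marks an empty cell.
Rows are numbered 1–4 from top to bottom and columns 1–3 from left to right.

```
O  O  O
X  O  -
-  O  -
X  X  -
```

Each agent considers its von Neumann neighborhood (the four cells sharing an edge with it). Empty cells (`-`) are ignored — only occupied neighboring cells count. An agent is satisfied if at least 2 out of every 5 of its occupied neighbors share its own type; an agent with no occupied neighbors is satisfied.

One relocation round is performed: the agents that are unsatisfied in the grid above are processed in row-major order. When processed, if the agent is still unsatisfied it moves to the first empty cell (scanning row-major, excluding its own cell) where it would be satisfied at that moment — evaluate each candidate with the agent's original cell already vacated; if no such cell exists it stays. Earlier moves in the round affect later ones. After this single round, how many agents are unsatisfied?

1

Initially unsatisfied (in order): (2,1).
  (2,1) → (3,1).
Resulting grid:
O O O
- O -
X O -
X X -
Unsatisfied now: (3,2).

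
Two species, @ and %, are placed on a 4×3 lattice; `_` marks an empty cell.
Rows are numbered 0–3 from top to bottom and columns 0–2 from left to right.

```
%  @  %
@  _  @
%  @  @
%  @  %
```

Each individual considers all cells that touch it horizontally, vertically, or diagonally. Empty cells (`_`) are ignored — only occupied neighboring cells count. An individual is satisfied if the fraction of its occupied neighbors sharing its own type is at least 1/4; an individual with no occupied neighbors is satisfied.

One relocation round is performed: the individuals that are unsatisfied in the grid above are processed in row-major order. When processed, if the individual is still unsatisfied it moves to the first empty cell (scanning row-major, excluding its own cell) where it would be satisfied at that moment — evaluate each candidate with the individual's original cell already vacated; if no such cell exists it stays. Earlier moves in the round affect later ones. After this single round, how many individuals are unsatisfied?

0

Initially unsatisfied (in order): (0,0), (0,2), (3,2).
  (0,0) → (1,1).
  (0,2): now satisfied by earlier moves; stays.
  (3,2) → (0,0).
Resulting grid:
% @ %
@ % @
% @ @
% @ _
All satisfied now.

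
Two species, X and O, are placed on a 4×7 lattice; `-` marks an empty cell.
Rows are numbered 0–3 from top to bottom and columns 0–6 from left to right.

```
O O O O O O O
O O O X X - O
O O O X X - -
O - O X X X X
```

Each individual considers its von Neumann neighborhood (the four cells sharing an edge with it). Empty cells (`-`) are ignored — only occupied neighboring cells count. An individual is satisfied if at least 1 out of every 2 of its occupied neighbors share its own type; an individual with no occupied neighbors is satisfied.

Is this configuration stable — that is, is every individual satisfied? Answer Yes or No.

(0,0)O 2/2 ✓
(0,1)O 3/3 ✓
(0,2)O 3/3 ✓
(0,3)O 2/3 ✓
(0,4)O 2/3 ✓
(0,5)O 2/2 ✓
(0,6)O 2/2 ✓
(1,0)O 3/3 ✓
(1,1)O 4/4 ✓
(1,2)O 3/4 ✓
(1,3)X 2/4 ✓
(1,4)X 2/3 ✓
(1,6)O 1/1 ✓
(2,0)O 3/3 ✓
(2,1)O 3/3 ✓
(2,2)O 3/4 ✓
(2,3)X 3/4 ✓
(2,4)X 3/3 ✓
(3,0)O 1/1 ✓
(3,2)O 1/2 ✓
(3,3)X 2/3 ✓
(3,4)X 3/3 ✓
(3,5)X 2/2 ✓
(3,6)X 1/1 ✓
All meet the threshold, so the configuration is stable.

Yes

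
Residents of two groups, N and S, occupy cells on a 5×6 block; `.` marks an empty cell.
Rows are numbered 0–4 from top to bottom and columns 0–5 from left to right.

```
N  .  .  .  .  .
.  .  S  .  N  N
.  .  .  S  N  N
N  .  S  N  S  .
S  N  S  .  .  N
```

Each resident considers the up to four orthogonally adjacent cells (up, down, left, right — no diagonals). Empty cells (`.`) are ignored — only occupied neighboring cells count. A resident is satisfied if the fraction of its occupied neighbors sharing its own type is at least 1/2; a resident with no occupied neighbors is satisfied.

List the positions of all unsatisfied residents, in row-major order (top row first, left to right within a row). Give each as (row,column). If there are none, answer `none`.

(2,3), (3,0), (3,3), (3,4), (4,0), (4,1)

(0,0)N 0/0 satisfied
(1,2)S 0/0 satisfied
(1,4)N 2/2 satisfied
(1,5)N 2/2 satisfied
(2,3)S 0/2 not
(2,4)N 2/4 satisfied
(2,5)N 2/2 satisfied
(3,0)N 0/1 not
(3,2)S 1/2 satisfied
(3,3)N 0/3 not
(3,4)S 0/2 not
(4,0)S 0/2 not
(4,1)N 0/2 not
(4,2)S 1/2 satisfied
(4,5)N 0/0 satisfied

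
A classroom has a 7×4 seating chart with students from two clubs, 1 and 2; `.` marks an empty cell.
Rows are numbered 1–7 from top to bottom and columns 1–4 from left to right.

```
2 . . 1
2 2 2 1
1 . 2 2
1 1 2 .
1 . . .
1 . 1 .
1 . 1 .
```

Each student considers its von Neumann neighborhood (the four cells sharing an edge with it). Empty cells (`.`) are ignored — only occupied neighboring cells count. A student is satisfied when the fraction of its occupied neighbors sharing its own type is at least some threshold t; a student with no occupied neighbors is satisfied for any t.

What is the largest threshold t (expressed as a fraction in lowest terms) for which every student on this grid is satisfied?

(1,1)2 1/1
(1,4)1 1/1
(2,1)2 2/3
(2,2)2 2/2
(2,3)2 2/3
(2,4)1 1/3
(3,1)1 1/2
(3,3)2 3/3
(3,4)2 1/2
(4,1)1 3/3
(4,2)1 1/2
(4,3)2 1/2
(5,1)1 2/2
(6,1)1 2/2
(6,3)1 1/1
(7,1)1 1/1
(7,3)1 1/1
The smallest same-type fraction is 1/3 at (2,4), which reduces to 1/3. Any threshold above that leaves this student unsatisfied.

1/3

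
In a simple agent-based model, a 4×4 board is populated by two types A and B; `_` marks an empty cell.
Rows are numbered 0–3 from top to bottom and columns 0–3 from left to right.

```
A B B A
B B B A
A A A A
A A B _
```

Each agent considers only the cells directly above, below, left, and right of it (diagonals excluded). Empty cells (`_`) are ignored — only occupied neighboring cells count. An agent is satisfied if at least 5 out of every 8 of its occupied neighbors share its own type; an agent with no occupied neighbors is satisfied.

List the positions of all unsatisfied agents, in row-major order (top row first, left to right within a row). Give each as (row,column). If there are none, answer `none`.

Row 0: (0,0)A 0/2 unhappy · (0,1)B 2/3 ok · (0,2)B 2/3 ok · (0,3)A 1/2 unhappy
Row 1: (1,0)B 1/3 unhappy · (1,1)B 3/4 ok · (1,2)B 2/4 unhappy · (1,3)A 2/3 ok
Row 2: (2,0)A 2/3 ok · (2,1)A 3/4 ok · (2,2)A 2/4 unhappy · (2,3)A 2/2 ok
Row 3: (3,0)A 2/2 ok · (3,1)A 2/3 ok · (3,2)B 0/2 unhappy

(0,0), (0,3), (1,0), (1,2), (2,2), (3,2)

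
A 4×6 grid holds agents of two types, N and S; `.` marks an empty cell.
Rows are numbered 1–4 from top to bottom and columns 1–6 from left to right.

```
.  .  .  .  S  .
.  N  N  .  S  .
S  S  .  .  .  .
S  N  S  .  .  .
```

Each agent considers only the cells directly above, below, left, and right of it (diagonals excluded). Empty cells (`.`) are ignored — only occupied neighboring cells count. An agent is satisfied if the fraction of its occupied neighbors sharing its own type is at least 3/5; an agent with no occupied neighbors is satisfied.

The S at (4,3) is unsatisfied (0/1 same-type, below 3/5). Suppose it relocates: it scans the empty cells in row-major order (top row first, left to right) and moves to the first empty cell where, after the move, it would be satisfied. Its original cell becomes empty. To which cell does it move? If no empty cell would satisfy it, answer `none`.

(1,1)

Vacating (4,3). Empty cells in order:
  (1,1): 0/0 same-type → satisfied — stop here.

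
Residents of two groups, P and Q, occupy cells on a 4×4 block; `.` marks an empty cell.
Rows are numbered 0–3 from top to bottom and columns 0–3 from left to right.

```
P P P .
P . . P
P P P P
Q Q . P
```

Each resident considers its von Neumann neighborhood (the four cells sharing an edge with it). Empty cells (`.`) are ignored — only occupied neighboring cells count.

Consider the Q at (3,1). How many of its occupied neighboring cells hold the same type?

Occupied neighbors of (3,1): (2,1)=P, (3,0)=Q.
Same type (Q): 1 of 2.

1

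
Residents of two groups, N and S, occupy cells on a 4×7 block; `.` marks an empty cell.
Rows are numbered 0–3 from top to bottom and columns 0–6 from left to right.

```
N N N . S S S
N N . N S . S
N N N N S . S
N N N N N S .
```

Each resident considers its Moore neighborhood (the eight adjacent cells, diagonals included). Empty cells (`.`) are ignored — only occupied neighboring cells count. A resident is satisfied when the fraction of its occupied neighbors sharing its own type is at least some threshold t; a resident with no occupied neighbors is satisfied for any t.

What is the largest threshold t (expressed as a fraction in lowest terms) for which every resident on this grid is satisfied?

1/3

Row 0: (0,0)N 3/3 · (0,1)N 4/4 · (0,2)N 3/3 · (0,4)S 2/3 · (0,5)S 4/4 · (0,6)S 2/2
Row 1: (1,0)N 5/5 · (1,1)N 7/7 · (1,3)N 3/6 · (1,4)S 3/5 · (1,6)S 3/3
Row 2: (2,0)N 5/5 · (2,1)N 7/7 · (2,2)N 7/7 · (2,3)N 5/7 · (2,4)S 2/6 · (2,6)S 2/2
Row 3: (3,0)N 3/3 · (3,1)N 5/5 · (3,2)N 5/5 · (3,3)N 4/5 · (3,4)N 2/4 · (3,5)S 2/3
The smallest same-type fraction is 2/6 at (2,4), which reduces to 1/3. Any threshold above that leaves this resident unsatisfied.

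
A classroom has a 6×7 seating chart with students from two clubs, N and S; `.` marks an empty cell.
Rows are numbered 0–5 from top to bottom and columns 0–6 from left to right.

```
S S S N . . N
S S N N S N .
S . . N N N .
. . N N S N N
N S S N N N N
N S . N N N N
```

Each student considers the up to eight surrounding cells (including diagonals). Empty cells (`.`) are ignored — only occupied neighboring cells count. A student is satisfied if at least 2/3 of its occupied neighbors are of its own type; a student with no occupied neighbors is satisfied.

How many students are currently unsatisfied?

11

Row 0: (0,0)S 3/3 ✓ · (0,1)S 4/5 ✓ · (0,2)S 2/5 ✗ · (0,3)N 2/4 ✗ · (0,6)N 1/1 ✓
Row 1: (1,0)S 4/4 ✓ · (1,1)S 5/6 ✓ · (1,2)N 3/6 ✗ · (1,3)N 4/6 ✓ · (1,4)S 0/6 ✗ · (1,5)N 3/4 ✓
Row 2: (2,0)S 2/2 ✓ · (2,3)N 5/7 ✓ · (2,4)N 6/8 ✓ · (2,5)N 4/6 ✓
Row 3: (3,2)N 3/5 ✗ · (3,3)N 5/7 ✓ · (3,4)S 0/8 ✗ · (3,5)N 6/7 ✓ · (3,6)N 4/4 ✓
Row 4: (4,0)N 1/3 ✗ · (4,1)S 2/5 ✗ · (4,2)S 2/6 ✗ · (4,3)N 5/7 ✓ · (4,4)N 7/8 ✓ · (4,5)N 7/8 ✓ · (4,6)N 5/5 ✓
Row 5: (5,0)N 1/3 ✗ · (5,1)S 2/4 ✗ · (5,3)N 3/4 ✓ · (5,4)N 5/5 ✓ · (5,5)N 5/5 ✓ · (5,6)N 3/3 ✓
Unsatisfied: (0,2), (0,3), (1,2), (1,4), (3,2), (3,4), (4,0), (4,1), (4,2), (5,0), (5,1) — 11 in total.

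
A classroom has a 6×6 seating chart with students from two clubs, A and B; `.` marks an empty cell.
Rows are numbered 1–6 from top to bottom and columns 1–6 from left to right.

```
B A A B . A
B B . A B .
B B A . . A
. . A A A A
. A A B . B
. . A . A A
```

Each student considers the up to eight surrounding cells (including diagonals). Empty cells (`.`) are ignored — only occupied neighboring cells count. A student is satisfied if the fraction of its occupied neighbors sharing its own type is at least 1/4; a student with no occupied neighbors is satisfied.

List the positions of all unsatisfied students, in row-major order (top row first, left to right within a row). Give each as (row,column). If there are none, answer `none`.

(1,6), (5,4), (5,6)

Row 1: (1,1)B 2/3 ok · (1,2)A 1/4 ok · (1,3)A 2/4 ok · (1,4)B 1/3 ok · (1,6)A 0/1 unhappy
Row 2: (2,1)B 4/5 ok · (2,2)B 4/7 ok · (2,4)A 2/4 ok · (2,5)B 1/4 ok
Row 3: (3,1)B 3/3 ok · (3,2)B 3/5 ok · (3,3)A 3/5 ok · (3,6)A 2/3 ok
Row 4: (4,3)A 4/6 ok · (4,4)A 4/5 ok · (4,5)A 3/5 ok · (4,6)A 2/3 ok
Row 5: (5,2)A 3/3 ok · (5,3)A 4/5 ok · (5,4)B 0/6 unhappy · (5,6)B 0/4 unhappy
Row 6: (6,3)A 2/3 ok · (6,5)A 1/3 ok · (6,6)A 1/2 ok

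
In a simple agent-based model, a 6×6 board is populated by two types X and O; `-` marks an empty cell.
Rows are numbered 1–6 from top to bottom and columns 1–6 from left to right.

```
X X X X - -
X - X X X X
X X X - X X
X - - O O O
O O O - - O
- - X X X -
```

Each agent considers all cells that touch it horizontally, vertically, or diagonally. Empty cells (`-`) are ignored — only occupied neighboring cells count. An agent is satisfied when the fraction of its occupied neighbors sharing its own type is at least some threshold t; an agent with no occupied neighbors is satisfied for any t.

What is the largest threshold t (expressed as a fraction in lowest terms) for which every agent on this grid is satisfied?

1/3

Row 1: (1,1)X 2/2 · (1,2)X 4/4 · (1,3)X 4/4 · (1,4)X 4/4
Row 2: (2,1)X 4/4 · (2,3)X 6/6 · (2,4)X 6/6 · (2,5)X 5/5 · (2,6)X 3/3
Row 3: (3,1)X 3/3 · (3,2)X 5/5 · (3,3)X 3/4 · (3,5)X 4/7 · (3,6)X 3/5
Row 4: (4,1)X 2/4 · (4,4)O 2/4 · (4,5)O 3/5 · (4,6)O 2/4
Row 5: (5,1)O 1/2 · (5,2)O 2/4 · (5,3)O 2/4 · (5,6)O 2/3
Row 6: (6,3)X 1/3 · (6,4)X 2/3 · (6,5)X 1/2
The smallest same-type fraction is 1/3 at (6,3), which reduces to 1/3. Any threshold above that leaves this agent unsatisfied.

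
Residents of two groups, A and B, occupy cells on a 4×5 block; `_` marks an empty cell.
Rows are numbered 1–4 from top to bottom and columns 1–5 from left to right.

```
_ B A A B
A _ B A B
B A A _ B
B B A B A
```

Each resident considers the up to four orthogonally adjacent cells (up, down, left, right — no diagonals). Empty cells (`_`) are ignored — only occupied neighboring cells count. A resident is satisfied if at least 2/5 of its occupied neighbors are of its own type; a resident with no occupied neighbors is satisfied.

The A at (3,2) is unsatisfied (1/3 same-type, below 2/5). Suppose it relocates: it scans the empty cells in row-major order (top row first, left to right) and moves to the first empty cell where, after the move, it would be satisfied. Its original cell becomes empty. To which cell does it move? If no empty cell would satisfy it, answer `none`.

Vacating (3,2). Empty cells in order:
  (1,1): 1/2 same-type → satisfied — stop here.

(1,1)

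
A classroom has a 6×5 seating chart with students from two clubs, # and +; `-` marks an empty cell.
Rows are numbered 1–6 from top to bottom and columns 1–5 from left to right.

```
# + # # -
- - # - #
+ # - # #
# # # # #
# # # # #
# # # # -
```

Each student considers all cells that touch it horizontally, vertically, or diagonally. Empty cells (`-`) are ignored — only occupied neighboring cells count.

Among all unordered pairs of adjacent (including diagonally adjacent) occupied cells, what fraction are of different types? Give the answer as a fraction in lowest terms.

Scan each occupied cell's neighbors to the right and below (and the two forward diagonals) so each pair is counted once.
Row 1: #(1,1)–+(1,2)≠ +(1,2)–#(1,3)≠ +(1,2)–#(2,3)≠ #(1,3)–#(1,4)= #(1,3)–#(2,3)= #(1,4)–#(2,5)= #(1,4)–#(2,3)=  → 3/7 unlike.
Row 2: #(2,3)–#(3,4)= #(2,3)–#(3,2)= #(2,5)–#(3,5)= #(2,5)–#(3,4)=  → 0/4 unlike.
Row 3: +(3,1)–#(3,2)≠ +(3,1)–#(4,1)≠ +(3,1)–#(4,2)≠ #(3,2)–#(4,2)= #(3,2)–#(4,3)= #(3,2)–#(4,1)= #(3,4)–#(3,5)= #(3,4)–#(4,4)= #(3,4)–#(4,5)= #(3,4)–#(4,3)= #(3,5)–#(4,5)= #(3,5)–#(4,4)=  → 3/12 unlike.
Row 4: #(4,1)–#(4,2)= #(4,1)–#(5,1)= #(4,1)–#(5,2)= #(4,2)–#(4,3)= #(4,2)–#(5,2)= #(4,2)–#(5,3)= #(4,2)–#(5,1)= #(4,3)–#(4,4)= #(4,3)–#(5,3)= #(4,3)–#(5,4)= #(4,3)–#(5,2)= #(4,4)–#(4,5)= #(4,4)–#(5,4)= #(4,4)–#(5,5)= #(4,4)–#(5,3)= #(4,5)–#(5,5)= #(4,5)–#(5,4)=  → 0/17 unlike.
Row 5: #(5,1)–#(5,2)= #(5,1)–#(6,1)= #(5,1)–#(6,2)= #(5,2)–#(5,3)= #(5,2)–#(6,2)= #(5,2)–#(6,3)= #(5,2)–#(6,1)= #(5,3)–#(5,4)= #(5,3)–#(6,3)= #(5,3)–#(6,4)= #(5,3)–#(6,2)= #(5,4)–#(5,5)= #(5,4)–#(6,4)= #(5,4)–#(6,3)= #(5,5)–#(6,4)=  → 0/15 unlike.
Row 6: #(6,1)–#(6,2)= #(6,2)–#(6,3)= #(6,3)–#(6,4)=  → 0/3 unlike.
Total adjacent occupied pairs: 58; unlike-type pairs: 6.
6/58 reduces to 3/29.

3/29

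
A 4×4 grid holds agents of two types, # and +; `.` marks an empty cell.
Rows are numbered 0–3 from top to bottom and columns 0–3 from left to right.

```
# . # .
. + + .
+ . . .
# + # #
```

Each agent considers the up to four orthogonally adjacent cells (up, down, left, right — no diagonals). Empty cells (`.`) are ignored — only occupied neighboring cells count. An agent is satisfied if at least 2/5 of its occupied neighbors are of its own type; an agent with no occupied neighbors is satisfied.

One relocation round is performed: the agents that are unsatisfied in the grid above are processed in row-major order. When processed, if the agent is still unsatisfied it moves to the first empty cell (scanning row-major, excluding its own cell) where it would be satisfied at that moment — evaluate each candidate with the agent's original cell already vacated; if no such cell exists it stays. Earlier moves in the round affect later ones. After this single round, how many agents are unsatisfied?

Initially unsatisfied (in order): (0,2), (2,0), (3,0), (3,1).
  (0,2) → (0,1).
  (2,0) → (0,2).
  (3,0) → (1,0).
  (3,1) → (0,3).
Resulting grid:
# # + +
# + + .
. . . .
. . # #
Unsatisfied now: (0,1), (1,1).

2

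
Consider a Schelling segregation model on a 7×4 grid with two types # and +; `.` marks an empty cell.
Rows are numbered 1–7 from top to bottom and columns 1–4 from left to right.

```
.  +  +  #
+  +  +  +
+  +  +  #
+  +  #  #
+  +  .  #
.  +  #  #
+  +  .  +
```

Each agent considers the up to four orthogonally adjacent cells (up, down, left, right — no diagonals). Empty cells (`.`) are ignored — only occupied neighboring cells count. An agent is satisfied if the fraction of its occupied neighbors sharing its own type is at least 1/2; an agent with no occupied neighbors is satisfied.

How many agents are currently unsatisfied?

(1,2)+ 2/2 satisfied
(1,3)+ 2/3 satisfied
(1,4)# 0/2 not
(2,1)+ 2/2 satisfied
(2,2)+ 4/4 satisfied
(2,3)+ 4/4 satisfied
(2,4)+ 1/3 not
(3,1)+ 3/3 satisfied
(3,2)+ 4/4 satisfied
(3,3)+ 2/4 satisfied
(3,4)# 1/3 not
(4,1)+ 3/3 satisfied
(4,2)+ 3/4 satisfied
(4,3)# 1/3 not
(4,4)# 3/3 satisfied
(5,1)+ 2/2 satisfied
(5,2)+ 3/3 satisfied
(5,4)# 2/2 satisfied
(6,2)+ 2/3 satisfied
(6,3)# 1/2 satisfied
(6,4)# 2/3 satisfied
(7,1)+ 1/1 satisfied
(7,2)+ 2/2 satisfied
(7,4)+ 0/1 not
Unsatisfied: (1,4), (2,4), (3,4), (4,3), (7,4) — 5 in total.

5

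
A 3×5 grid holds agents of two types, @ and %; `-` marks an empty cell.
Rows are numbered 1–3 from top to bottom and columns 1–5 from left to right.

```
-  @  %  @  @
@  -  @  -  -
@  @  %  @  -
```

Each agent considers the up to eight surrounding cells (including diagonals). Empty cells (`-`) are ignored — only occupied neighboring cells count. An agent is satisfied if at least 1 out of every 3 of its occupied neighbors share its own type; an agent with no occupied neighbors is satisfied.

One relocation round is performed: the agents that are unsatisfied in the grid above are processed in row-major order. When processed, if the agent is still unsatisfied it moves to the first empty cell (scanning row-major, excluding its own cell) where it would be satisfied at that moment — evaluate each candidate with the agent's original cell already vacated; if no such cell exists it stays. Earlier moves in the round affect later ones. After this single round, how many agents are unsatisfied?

2

Initially unsatisfied (in order): (1,3), (3,3).
  (1,3): no empty cell satisfies it; stays.
  (3,3): no empty cell satisfies it; stays.
Resulting grid:
- @ % @ @
@ - @ - -
@ @ % @ -
Unsatisfied now: (1,3), (3,3).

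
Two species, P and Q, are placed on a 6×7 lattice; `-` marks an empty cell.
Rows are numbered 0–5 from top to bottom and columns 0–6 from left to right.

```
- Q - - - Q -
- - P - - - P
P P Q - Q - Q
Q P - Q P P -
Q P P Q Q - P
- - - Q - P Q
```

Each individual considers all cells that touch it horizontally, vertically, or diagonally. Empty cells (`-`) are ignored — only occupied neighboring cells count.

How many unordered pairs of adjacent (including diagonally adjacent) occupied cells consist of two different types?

25

Scan each occupied cell's neighbors to the right and below (and the two forward diagonals) so each pair is counted once.
Row 0: Q(0,1)–P(1,2)≠ Q(0,5)–P(1,6)≠  → 2/2 unlike.
Row 1: P(1,2)–Q(2,2)≠ P(1,2)–P(2,1)= P(1,6)–Q(2,6)≠  → 2/3 unlike.
Row 2: P(2,0)–P(2,1)= P(2,0)–Q(3,0)≠ P(2,0)–P(3,1)= P(2,1)–Q(2,2)≠ P(2,1)–P(3,1)= P(2,1)–Q(3,0)≠ Q(2,2)–Q(3,3)= Q(2,2)–P(3,1)≠ Q(2,4)–P(3,4)≠ Q(2,4)–P(3,5)≠ Q(2,4)–Q(3,3)= Q(2,6)–P(3,5)≠  → 7/12 unlike.
Row 3: Q(3,0)–P(3,1)≠ Q(3,0)–Q(4,0)= Q(3,0)–P(4,1)≠ P(3,1)–P(4,1)= P(3,1)–P(4,2)= P(3,1)–Q(4,0)≠ Q(3,3)–P(3,4)≠ Q(3,3)–Q(4,3)= Q(3,3)–Q(4,4)= Q(3,3)–P(4,2)≠ P(3,4)–P(3,5)= P(3,4)–Q(4,4)≠ P(3,4)–Q(4,3)≠ P(3,5)–P(4,6)= P(3,5)–Q(4,4)≠  → 8/15 unlike.
Row 4: Q(4,0)–P(4,1)≠ P(4,1)–P(4,2)= P(4,2)–Q(4,3)≠ P(4,2)–Q(5,3)≠ Q(4,3)–Q(4,4)= Q(4,3)–Q(5,3)= Q(4,4)–P(5,5)≠ Q(4,4)–Q(5,3)= P(4,6)–Q(5,6)≠ P(4,6)–P(5,5)=  → 5/10 unlike.
Row 5: P(5,5)–Q(5,6)≠  → 1/1 unlike.
Total adjacent occupied pairs: 43; unlike-type pairs: 25.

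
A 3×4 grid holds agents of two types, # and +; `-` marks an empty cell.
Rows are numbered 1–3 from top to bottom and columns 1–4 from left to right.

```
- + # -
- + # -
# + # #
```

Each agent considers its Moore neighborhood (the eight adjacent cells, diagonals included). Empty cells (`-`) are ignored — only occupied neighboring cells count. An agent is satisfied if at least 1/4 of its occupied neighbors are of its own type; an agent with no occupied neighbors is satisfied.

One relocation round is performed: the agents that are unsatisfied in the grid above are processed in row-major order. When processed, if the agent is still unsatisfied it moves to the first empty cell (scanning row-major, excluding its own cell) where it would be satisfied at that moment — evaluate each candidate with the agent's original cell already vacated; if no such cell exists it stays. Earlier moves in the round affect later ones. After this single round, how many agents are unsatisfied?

Initially unsatisfied (in order): (3,1).
  (3,1) → (1,4).
Resulting grid:
- + # #
- + # -
- + # #
All satisfied now.

0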